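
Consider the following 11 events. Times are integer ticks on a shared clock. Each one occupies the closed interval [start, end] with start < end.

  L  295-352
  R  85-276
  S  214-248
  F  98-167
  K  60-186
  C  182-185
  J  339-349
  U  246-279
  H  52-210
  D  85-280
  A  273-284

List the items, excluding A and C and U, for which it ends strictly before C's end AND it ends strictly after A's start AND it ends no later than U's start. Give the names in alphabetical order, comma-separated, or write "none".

Conditions: its end is strictly before C's end (X.end < 185) AND its end is strictly after A's start (X.end > 273) AND its end is no later than U's start (X.end <= 246).
D: end 280 < 185? ✗; end 280 > 273? ✓; end 280 <= 246? ✗ → no.
F: end 167 < 185? ✓; end 167 > 273? ✗; end 167 <= 246? ✓ → no.
H: end 210 < 185? ✗; end 210 > 273? ✗; end 210 <= 246? ✓ → no.
J: end 349 < 185? ✗; end 349 > 273? ✓; end 349 <= 246? ✗ → no.
K: end 186 < 185? ✗; end 186 > 273? ✗; end 186 <= 246? ✓ → no.
L: end 352 < 185? ✗; end 352 > 273? ✓; end 352 <= 246? ✗ → no.
R: end 276 < 185? ✗; end 276 > 273? ✓; end 276 <= 246? ✗ → no.
S: end 248 < 185? ✗; end 248 > 273? ✗; end 248 <= 246? ✗ → no.
Result: none.

none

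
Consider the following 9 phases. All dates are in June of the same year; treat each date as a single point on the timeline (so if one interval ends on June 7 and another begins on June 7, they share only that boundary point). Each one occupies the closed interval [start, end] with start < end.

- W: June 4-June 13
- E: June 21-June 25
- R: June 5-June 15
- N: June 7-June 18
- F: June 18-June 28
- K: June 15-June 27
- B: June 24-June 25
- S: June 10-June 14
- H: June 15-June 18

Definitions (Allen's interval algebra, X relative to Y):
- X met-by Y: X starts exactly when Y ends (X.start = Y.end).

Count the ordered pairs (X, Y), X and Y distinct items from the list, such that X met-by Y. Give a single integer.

4

Checking all 72 ordered pairs for relation 'met-by'; matching pairs in alphabetical order:
(F, H): F met-by H ✓
(F, N): F met-by N ✓
(H, R): H met-by R ✓
(K, R): K met-by R ✓
Count: 4.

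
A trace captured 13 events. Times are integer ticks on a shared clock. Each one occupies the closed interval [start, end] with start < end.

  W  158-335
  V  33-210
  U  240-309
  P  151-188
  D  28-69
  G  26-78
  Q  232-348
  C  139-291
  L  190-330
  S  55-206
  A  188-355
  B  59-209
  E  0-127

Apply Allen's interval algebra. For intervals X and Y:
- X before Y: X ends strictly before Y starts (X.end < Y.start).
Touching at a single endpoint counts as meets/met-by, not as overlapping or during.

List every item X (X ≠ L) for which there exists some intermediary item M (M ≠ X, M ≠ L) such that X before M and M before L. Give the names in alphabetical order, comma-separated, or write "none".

Target L = [190, 330].
Intermediaries M with M before L: D, E, G, P.
Via D — items with X before D: none.
Via E — items with X before E: none.
Via G — items with X before G: none.
Via P — items with X before P: D, E, G.
Union: D, E, G.

D, E, G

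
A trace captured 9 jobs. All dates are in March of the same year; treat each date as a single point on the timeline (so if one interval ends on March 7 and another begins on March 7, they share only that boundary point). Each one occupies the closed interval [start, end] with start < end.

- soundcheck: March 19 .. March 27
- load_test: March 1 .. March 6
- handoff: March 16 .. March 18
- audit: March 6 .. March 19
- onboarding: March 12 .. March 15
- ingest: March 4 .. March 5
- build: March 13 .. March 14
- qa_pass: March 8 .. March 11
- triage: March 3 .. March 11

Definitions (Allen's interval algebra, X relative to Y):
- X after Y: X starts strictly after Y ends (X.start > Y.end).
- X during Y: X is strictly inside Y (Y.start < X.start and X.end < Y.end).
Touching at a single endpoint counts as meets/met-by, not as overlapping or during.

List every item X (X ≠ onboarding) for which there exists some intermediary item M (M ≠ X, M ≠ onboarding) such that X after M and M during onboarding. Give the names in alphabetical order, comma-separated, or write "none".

Target onboarding = [March 12, March 15].
Intermediaries M with M during onboarding: build.
Via build — items with X after build: handoff, soundcheck.
Union: handoff, soundcheck.

handoff, soundcheck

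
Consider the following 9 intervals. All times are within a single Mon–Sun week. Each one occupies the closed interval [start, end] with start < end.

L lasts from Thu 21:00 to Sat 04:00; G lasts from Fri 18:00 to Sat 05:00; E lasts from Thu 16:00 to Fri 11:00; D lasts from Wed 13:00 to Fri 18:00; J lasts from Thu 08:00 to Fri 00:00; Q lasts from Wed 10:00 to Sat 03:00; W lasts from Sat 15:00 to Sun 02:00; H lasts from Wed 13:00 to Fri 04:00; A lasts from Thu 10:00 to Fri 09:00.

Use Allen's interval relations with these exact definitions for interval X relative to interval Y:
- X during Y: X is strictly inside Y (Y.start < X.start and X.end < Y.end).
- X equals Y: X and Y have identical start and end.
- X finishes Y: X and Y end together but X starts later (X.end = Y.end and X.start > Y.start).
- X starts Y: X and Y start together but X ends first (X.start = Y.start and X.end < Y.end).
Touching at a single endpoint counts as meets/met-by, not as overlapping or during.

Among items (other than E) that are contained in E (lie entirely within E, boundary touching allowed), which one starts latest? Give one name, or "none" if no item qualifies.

Target E = [Thu 16:00, Fri 11:00].
A [Thu 10:00, Fri 09:00] → overlaps → excluded.
D [Wed 13:00, Fri 18:00] → contains → excluded.
G [Fri 18:00, Sat 05:00] → after → excluded.
H [Wed 13:00, Fri 04:00] → overlaps → excluded.
J [Thu 08:00, Fri 00:00] → overlaps → excluded.
L [Thu 21:00, Sat 04:00] → overlapped-by → excluded.
Q [Wed 10:00, Sat 03:00] → contains → excluded.
W [Sat 15:00, Sun 02:00] → after → excluded.
No candidates → none.

none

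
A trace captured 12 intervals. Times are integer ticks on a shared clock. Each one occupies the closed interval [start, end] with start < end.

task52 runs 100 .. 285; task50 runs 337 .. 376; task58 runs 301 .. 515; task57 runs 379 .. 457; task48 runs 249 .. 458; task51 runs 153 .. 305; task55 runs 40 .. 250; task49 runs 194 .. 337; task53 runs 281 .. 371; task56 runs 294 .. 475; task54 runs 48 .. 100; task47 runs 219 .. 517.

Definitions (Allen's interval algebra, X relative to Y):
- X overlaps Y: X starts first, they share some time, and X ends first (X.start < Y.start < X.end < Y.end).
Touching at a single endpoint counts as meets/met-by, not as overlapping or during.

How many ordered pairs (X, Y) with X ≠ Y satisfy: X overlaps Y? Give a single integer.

27

Checking all 132 ordered pairs for relation 'overlaps'; matching pairs in alphabetical order:
(task48, task56): task48 overlaps task56 ✓
(task48, task58): task48 overlaps task58 ✓
(task49, task47): task49 overlaps task47 ✓
(task49, task48): task49 overlaps task48 ✓
(task49, task53): task49 overlaps task53 ✓
(task49, task56): task49 overlaps task56 ✓
(task49, task58): task49 overlaps task58 ✓
(task51, task47): task51 overlaps task47 ✓
(task51, task48): task51 overlaps task48 ✓
(task51, task49): task51 overlaps task49 ✓
(task51, task53): task51 overlaps task53 ✓
(task51, task56): task51 overlaps task56 ✓
(task51, task58): task51 overlaps task58 ✓
(task52, task47): task52 overlaps task47 ✓
(task52, task48): task52 overlaps task48 ✓
(task52, task49): task52 overlaps task49 ✓
(task52, task51): task52 overlaps task51 ✓
(task52, task53): task52 overlaps task53 ✓
(task53, task50): task53 overlaps task50 ✓
(task53, task56): task53 overlaps task56 ✓
(task53, task58): task53 overlaps task58 ✓
(task55, task47): task55 overlaps task47 ✓
(task55, task48): task55 overlaps task48 ✓
(task55, task49): task55 overlaps task49 ✓
... plus 3 further pairs not listed.
Count: 27.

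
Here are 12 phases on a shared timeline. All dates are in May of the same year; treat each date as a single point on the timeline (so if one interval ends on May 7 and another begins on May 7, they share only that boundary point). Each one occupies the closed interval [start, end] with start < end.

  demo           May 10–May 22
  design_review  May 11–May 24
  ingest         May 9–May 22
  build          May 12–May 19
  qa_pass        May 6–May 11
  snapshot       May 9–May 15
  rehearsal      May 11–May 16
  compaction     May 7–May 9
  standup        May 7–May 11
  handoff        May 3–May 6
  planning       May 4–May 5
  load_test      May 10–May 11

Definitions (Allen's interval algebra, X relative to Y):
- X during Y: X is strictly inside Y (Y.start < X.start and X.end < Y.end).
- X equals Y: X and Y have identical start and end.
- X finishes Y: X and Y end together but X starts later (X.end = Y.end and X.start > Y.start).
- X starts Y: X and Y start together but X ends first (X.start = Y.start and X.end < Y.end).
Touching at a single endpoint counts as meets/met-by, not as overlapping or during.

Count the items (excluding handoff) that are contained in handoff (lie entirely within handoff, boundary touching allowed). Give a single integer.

1

Target handoff = [May 3, May 6].
build [May 12, May 19] → after → no.
compaction [May 7, May 9] → after → no.
demo [May 10, May 22] → after → no.
design_review [May 11, May 24] → after → no.
ingest [May 9, May 22] → after → no.
load_test [May 10, May 11] → after → no.
planning [May 4, May 5] → during → counts.
qa_pass [May 6, May 11] → met-by → no.
rehearsal [May 11, May 16] → after → no.
snapshot [May 9, May 15] → after → no.
standup [May 7, May 11] → after → no.
Total: 1.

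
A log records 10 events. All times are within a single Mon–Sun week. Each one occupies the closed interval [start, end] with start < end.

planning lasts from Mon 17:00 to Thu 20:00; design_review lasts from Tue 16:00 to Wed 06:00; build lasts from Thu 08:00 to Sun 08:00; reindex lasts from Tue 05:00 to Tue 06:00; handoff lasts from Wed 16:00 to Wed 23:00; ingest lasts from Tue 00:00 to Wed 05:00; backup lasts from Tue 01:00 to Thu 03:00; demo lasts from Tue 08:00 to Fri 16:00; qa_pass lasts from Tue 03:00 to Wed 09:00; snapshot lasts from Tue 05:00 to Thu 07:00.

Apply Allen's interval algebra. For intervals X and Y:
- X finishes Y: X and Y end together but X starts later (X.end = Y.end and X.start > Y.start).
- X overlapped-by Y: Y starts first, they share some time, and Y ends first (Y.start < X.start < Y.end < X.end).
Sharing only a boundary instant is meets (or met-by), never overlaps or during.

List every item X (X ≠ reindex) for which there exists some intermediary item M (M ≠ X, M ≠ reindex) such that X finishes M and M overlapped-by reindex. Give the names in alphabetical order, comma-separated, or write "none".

none

Target reindex = [Tue 05:00, Tue 06:00].
Intermediaries M with M overlapped-by reindex: none.
Union: none.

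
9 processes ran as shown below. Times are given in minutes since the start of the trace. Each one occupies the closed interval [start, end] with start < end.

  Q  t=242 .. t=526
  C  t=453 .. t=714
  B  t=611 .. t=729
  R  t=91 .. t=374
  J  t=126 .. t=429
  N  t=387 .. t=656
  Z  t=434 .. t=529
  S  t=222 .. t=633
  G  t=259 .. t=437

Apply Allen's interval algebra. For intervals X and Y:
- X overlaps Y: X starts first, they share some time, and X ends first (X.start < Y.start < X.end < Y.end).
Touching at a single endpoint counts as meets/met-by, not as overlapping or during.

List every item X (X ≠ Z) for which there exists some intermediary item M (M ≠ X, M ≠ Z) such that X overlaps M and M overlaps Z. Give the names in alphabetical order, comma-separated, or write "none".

J, R

Target Z = [t=434, t=529].
Intermediaries M with M overlaps Z: G, Q.
Via G — items with X overlaps G: J, R.
Via Q — items with X overlaps Q: J, R.
Union: J, R.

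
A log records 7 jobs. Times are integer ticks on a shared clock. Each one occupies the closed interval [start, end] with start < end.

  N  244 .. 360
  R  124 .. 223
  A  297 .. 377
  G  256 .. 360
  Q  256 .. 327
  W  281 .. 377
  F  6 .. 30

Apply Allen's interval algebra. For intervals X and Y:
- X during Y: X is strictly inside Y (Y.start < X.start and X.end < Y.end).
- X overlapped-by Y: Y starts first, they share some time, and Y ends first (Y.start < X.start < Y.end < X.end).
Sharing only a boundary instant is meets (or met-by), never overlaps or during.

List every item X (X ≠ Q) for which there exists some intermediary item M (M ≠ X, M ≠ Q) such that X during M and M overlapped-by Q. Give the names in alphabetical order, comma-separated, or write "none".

Target Q = [256, 327].
Intermediaries M with M overlapped-by Q: A, W.
Via A — items with X during A: none.
Via W — items with X during W: none.
Union: none.

none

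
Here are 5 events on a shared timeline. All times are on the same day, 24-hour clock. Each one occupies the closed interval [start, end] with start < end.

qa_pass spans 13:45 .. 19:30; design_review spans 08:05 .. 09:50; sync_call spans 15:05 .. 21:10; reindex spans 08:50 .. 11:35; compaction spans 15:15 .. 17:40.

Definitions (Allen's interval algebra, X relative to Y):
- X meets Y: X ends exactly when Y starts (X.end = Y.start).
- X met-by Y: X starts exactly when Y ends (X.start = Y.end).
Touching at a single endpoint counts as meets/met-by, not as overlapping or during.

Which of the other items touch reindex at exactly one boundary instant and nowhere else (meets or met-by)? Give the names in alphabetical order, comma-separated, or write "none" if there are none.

none

Target reindex = [08:50, 11:35].
compaction [15:15, 17:40] → after → no.
design_review [08:05, 09:50] → overlaps → no.
qa_pass [13:45, 19:30] → after → no.
sync_call [15:05, 21:10] → after → no.
Result: none.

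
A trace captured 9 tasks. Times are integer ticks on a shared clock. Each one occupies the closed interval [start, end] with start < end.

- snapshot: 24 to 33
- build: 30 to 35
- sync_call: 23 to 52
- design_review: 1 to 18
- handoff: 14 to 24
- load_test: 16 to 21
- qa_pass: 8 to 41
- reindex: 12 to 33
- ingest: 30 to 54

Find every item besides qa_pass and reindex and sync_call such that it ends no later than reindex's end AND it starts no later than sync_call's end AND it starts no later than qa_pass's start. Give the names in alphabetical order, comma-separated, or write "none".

Conditions: its end is no later than reindex's end (X.end <= 33) AND its start is no later than sync_call's end (X.start <= 52) AND its start is no later than qa_pass's start (X.start <= 8).
build: end 35 <= 33? ✗; start 30 <= 52? ✓; start 30 <= 8? ✗ → no.
design_review: end 18 <= 33? ✓; start 1 <= 52? ✓; start 1 <= 8? ✓ → yes.
handoff: end 24 <= 33? ✓; start 14 <= 52? ✓; start 14 <= 8? ✗ → no.
ingest: end 54 <= 33? ✗; start 30 <= 52? ✓; start 30 <= 8? ✗ → no.
load_test: end 21 <= 33? ✓; start 16 <= 52? ✓; start 16 <= 8? ✗ → no.
snapshot: end 33 <= 33? ✓; start 24 <= 52? ✓; start 24 <= 8? ✗ → no.
Result: design_review.

design_review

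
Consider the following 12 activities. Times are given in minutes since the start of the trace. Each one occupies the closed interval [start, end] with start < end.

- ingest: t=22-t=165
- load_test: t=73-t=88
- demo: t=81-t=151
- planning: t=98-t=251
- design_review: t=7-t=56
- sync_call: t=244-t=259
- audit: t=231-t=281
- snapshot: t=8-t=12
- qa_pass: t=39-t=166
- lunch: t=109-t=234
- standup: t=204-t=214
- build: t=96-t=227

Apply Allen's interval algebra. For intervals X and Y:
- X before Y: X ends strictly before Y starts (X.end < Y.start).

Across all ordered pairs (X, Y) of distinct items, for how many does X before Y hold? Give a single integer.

38

Checking all 132 ordered pairs for relation 'before'; matching pairs in alphabetical order:
(build, audit): build before audit ✓
(build, sync_call): build before sync_call ✓
(demo, audit): demo before audit ✓
(demo, standup): demo before standup ✓
(demo, sync_call): demo before sync_call ✓
(design_review, audit): design_review before audit ✓
(design_review, build): design_review before build ✓
(design_review, demo): design_review before demo ✓
(design_review, load_test): design_review before load_test ✓
(design_review, lunch): design_review before lunch ✓
(design_review, planning): design_review before planning ✓
(design_review, standup): design_review before standup ✓
(design_review, sync_call): design_review before sync_call ✓
(ingest, audit): ingest before audit ✓
(ingest, standup): ingest before standup ✓
(ingest, sync_call): ingest before sync_call ✓
(load_test, audit): load_test before audit ✓
(load_test, build): load_test before build ✓
(load_test, lunch): load_test before lunch ✓
(load_test, planning): load_test before planning ✓
(load_test, standup): load_test before standup ✓
(load_test, sync_call): load_test before sync_call ✓
(lunch, sync_call): lunch before sync_call ✓
(qa_pass, audit): qa_pass before audit ✓
... plus 14 further pairs not listed.
Count: 38.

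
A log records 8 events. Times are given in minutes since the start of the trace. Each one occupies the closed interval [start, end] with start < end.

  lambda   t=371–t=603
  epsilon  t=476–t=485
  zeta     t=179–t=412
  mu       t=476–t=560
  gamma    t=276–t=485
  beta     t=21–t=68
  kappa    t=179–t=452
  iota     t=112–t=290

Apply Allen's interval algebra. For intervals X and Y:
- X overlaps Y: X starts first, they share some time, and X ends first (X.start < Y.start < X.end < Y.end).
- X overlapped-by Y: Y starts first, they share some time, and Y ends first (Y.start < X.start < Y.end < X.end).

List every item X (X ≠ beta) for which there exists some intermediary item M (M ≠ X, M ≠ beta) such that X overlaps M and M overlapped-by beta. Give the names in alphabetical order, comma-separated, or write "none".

Target beta = [t=21, t=68].
Intermediaries M with M overlapped-by beta: none.
Union: none.

none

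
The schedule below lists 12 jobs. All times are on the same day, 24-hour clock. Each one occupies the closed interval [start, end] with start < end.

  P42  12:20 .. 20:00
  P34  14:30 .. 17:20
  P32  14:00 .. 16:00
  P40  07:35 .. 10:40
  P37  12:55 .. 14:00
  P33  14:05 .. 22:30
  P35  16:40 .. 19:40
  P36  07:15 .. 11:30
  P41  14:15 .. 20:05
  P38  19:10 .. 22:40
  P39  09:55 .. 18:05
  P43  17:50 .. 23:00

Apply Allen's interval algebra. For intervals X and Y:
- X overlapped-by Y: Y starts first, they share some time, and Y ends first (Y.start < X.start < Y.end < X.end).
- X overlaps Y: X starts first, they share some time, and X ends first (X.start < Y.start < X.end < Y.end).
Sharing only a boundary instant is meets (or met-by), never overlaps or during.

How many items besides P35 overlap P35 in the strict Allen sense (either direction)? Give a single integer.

Target P35 = [16:40, 19:40].
P32 [14:00, 16:00] → before → no.
P33 [14:05, 22:30] → contains → no.
P34 [14:30, 17:20] → overlaps → counts.
P36 [07:15, 11:30] → before → no.
P37 [12:55, 14:00] → before → no.
P38 [19:10, 22:40] → overlapped-by → counts.
P39 [09:55, 18:05] → overlaps → counts.
P40 [07:35, 10:40] → before → no.
P41 [14:15, 20:05] → contains → no.
P42 [12:20, 20:00] → contains → no.
P43 [17:50, 23:00] → overlapped-by → counts.
Total: 4.

4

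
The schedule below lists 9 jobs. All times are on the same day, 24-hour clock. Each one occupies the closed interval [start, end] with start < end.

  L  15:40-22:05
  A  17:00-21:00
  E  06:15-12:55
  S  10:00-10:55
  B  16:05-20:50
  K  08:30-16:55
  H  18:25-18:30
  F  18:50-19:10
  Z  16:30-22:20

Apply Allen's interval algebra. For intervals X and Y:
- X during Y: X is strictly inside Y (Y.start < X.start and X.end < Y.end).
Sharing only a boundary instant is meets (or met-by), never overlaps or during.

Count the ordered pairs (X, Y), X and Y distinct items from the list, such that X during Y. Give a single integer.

13

Checking all 72 ordered pairs for relation 'during'; matching pairs in alphabetical order:
(A, L): A during L ✓
(A, Z): A during Z ✓
(B, L): B during L ✓
(F, A): F during A ✓
(F, B): F during B ✓
(F, L): F during L ✓
(F, Z): F during Z ✓
(H, A): H during A ✓
(H, B): H during B ✓
(H, L): H during L ✓
(H, Z): H during Z ✓
(S, E): S during E ✓
(S, K): S during K ✓
Count: 13.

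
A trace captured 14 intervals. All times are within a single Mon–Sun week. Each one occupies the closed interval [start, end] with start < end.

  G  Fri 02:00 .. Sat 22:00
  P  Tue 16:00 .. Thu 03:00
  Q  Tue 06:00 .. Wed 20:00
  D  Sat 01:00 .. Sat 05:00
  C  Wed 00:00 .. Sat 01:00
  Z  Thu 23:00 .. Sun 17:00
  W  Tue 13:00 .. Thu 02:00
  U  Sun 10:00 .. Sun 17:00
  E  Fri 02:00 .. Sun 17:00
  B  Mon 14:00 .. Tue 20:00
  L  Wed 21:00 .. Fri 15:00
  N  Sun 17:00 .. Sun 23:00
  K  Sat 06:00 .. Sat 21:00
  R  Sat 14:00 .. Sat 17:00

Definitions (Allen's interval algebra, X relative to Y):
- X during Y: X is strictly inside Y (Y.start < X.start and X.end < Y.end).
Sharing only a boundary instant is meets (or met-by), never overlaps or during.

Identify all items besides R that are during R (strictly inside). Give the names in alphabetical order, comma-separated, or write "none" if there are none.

Target R = [Sat 14:00, Sat 17:00].
B [Mon 14:00, Tue 20:00] → before → no.
C [Wed 00:00, Sat 01:00] → before → no.
D [Sat 01:00, Sat 05:00] → before → no.
E [Fri 02:00, Sun 17:00] → contains → no.
G [Fri 02:00, Sat 22:00] → contains → no.
K [Sat 06:00, Sat 21:00] → contains → no.
L [Wed 21:00, Fri 15:00] → before → no.
N [Sun 17:00, Sun 23:00] → after → no.
P [Tue 16:00, Thu 03:00] → before → no.
Q [Tue 06:00, Wed 20:00] → before → no.
U [Sun 10:00, Sun 17:00] → after → no.
W [Tue 13:00, Thu 02:00] → before → no.
Z [Thu 23:00, Sun 17:00] → contains → no.
Result: none.

none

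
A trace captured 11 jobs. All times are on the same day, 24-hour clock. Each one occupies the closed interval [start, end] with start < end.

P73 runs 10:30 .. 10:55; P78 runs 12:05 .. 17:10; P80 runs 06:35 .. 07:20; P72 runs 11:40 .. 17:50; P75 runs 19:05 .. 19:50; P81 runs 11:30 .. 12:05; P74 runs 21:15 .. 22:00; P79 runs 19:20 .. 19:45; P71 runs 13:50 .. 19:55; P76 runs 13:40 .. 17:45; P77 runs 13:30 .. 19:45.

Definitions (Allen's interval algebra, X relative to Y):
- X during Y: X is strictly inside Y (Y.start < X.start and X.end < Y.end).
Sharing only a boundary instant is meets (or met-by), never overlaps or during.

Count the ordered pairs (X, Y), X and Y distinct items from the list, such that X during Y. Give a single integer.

6

Checking all 110 ordered pairs for relation 'during'; matching pairs in alphabetical order:
(P75, P71): P75 during P71 ✓
(P76, P72): P76 during P72 ✓
(P76, P77): P76 during P77 ✓
(P78, P72): P78 during P72 ✓
(P79, P71): P79 during P71 ✓
(P79, P75): P79 during P75 ✓
Count: 6.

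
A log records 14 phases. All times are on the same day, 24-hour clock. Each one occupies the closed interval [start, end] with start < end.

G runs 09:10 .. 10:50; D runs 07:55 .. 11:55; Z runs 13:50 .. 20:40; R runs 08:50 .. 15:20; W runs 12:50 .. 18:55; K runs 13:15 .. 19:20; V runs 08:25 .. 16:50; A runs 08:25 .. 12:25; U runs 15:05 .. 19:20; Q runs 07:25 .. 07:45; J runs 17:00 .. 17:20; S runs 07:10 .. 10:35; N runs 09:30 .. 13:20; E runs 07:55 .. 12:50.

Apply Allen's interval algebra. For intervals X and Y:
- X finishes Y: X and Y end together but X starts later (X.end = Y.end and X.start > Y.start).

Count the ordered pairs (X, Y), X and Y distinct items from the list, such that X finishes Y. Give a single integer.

Checking all 182 ordered pairs for relation 'finishes'; matching pairs in alphabetical order:
(U, K): U finishes K ✓
Count: 1.

1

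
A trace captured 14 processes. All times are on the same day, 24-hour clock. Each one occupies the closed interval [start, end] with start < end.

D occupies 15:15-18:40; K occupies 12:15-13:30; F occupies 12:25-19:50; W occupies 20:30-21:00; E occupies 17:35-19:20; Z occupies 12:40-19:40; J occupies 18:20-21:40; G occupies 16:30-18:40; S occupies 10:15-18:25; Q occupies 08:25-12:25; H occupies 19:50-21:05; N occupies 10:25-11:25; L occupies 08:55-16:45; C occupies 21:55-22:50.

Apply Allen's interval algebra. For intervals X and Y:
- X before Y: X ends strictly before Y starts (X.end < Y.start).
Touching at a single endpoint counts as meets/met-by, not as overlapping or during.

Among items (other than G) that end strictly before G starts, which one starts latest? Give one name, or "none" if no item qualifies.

K

Target G = [16:30, 18:40].
C [21:55, 22:50] → after → excluded.
D [15:15, 18:40] → finished-by → excluded.
E [17:35, 19:20] → overlapped-by → excluded.
F [12:25, 19:50] → contains → excluded.
H [19:50, 21:05] → after → excluded.
J [18:20, 21:40] → overlapped-by → excluded.
K [12:15, 13:30] → before → candidate.
L [08:55, 16:45] → overlaps → excluded.
N [10:25, 11:25] → before → candidate.
Q [08:25, 12:25] → before → candidate.
S [10:15, 18:25] → overlaps → excluded.
W [20:30, 21:00] → after → excluded.
Z [12:40, 19:40] → contains → excluded.
Among candidates, latest start is 12:15 → K.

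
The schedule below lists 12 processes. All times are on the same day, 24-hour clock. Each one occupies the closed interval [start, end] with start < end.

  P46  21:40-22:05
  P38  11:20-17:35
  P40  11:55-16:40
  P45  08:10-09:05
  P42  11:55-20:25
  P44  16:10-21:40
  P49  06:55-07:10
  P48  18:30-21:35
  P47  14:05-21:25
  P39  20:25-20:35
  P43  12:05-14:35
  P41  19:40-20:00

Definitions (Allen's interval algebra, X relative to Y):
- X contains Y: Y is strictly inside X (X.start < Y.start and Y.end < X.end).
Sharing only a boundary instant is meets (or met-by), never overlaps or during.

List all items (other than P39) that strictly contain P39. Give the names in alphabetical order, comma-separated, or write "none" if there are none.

Target P39 = [20:25, 20:35].
P38 [11:20, 17:35] → before → no.
P40 [11:55, 16:40] → before → no.
P41 [19:40, 20:00] → before → no.
P42 [11:55, 20:25] → meets → no.
P43 [12:05, 14:35] → before → no.
P44 [16:10, 21:40] → contains → yes.
P45 [08:10, 09:05] → before → no.
P46 [21:40, 22:05] → after → no.
P47 [14:05, 21:25] → contains → yes.
P48 [18:30, 21:35] → contains → yes.
P49 [06:55, 07:10] → before → no.
Result: P44, P47, P48.

P44, P47, P48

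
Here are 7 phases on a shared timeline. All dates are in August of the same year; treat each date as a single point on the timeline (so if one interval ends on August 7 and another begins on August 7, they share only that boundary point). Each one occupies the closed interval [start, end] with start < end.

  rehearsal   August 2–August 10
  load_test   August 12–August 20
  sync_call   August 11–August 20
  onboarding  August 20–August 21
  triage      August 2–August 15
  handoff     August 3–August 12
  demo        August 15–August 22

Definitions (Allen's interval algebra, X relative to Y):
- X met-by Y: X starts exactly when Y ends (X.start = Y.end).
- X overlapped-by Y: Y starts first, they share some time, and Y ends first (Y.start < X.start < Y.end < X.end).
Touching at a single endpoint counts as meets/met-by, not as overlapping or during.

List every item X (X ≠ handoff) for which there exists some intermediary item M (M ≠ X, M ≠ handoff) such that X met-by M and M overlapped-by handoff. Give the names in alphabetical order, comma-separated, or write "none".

Target handoff = [August 3, August 12].
Intermediaries M with M overlapped-by handoff: sync_call.
Via sync_call — items with X met-by sync_call: onboarding.
Union: onboarding.

onboarding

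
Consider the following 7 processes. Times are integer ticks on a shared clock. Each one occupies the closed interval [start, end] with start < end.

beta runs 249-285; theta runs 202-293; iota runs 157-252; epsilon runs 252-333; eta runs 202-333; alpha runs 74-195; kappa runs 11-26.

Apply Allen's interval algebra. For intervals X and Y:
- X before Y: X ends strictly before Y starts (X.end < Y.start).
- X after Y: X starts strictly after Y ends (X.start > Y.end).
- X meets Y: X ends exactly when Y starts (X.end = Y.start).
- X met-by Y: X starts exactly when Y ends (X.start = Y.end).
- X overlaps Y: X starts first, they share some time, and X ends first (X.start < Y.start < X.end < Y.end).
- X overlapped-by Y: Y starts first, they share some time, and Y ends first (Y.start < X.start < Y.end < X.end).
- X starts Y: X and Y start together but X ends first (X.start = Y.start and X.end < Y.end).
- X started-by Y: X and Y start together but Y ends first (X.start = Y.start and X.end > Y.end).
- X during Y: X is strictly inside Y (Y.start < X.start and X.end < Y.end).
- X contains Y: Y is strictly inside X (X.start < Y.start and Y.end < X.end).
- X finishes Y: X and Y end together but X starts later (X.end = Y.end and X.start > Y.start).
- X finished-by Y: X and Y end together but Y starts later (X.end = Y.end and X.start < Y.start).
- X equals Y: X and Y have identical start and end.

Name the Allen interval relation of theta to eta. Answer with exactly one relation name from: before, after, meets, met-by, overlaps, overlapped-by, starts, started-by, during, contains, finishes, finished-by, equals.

theta = [202, 293]; eta = [202, 333].
Compare endpoints: theta.start = eta.start, theta.start < eta.end, theta.end > eta.start, theta.end < eta.end.
That pattern is 'starts'.

starts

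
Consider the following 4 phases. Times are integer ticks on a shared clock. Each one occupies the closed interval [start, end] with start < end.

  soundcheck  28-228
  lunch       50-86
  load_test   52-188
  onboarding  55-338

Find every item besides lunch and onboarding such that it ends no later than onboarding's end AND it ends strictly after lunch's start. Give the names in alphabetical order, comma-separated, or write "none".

Conditions: its end is no later than onboarding's end (X.end <= 338) AND its end is strictly after lunch's start (X.end > 50).
load_test: end 188 <= 338? ✓; end 188 > 50? ✓ → yes.
soundcheck: end 228 <= 338? ✓; end 228 > 50? ✓ → yes.
Result: load_test, soundcheck.

load_test, soundcheck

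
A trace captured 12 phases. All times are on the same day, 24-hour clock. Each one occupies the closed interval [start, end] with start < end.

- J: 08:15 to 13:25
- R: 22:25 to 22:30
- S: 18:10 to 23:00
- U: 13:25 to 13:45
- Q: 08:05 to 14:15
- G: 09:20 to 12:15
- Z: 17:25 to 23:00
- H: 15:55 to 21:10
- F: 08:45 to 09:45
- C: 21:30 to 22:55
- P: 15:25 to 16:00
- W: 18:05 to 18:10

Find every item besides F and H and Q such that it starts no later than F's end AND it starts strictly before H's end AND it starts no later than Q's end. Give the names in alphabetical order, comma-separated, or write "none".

Conditions: its start is no later than F's end (X.start <= 09:45) AND its start is strictly before H's end (X.start < 21:10) AND its start is no later than Q's end (X.start <= 14:15).
C: start 21:30 <= 09:45? ✗; start 21:30 < 21:10? ✗; start 21:30 <= 14:15? ✗ → no.
G: start 09:20 <= 09:45? ✓; start 09:20 < 21:10? ✓; start 09:20 <= 14:15? ✓ → yes.
J: start 08:15 <= 09:45? ✓; start 08:15 < 21:10? ✓; start 08:15 <= 14:15? ✓ → yes.
P: start 15:25 <= 09:45? ✗; start 15:25 < 21:10? ✓; start 15:25 <= 14:15? ✗ → no.
R: start 22:25 <= 09:45? ✗; start 22:25 < 21:10? ✗; start 22:25 <= 14:15? ✗ → no.
S: start 18:10 <= 09:45? ✗; start 18:10 < 21:10? ✓; start 18:10 <= 14:15? ✗ → no.
U: start 13:25 <= 09:45? ✗; start 13:25 < 21:10? ✓; start 13:25 <= 14:15? ✓ → no.
W: start 18:05 <= 09:45? ✗; start 18:05 < 21:10? ✓; start 18:05 <= 14:15? ✗ → no.
Z: start 17:25 <= 09:45? ✗; start 17:25 < 21:10? ✓; start 17:25 <= 14:15? ✗ → no.
Result: G, J.

G, J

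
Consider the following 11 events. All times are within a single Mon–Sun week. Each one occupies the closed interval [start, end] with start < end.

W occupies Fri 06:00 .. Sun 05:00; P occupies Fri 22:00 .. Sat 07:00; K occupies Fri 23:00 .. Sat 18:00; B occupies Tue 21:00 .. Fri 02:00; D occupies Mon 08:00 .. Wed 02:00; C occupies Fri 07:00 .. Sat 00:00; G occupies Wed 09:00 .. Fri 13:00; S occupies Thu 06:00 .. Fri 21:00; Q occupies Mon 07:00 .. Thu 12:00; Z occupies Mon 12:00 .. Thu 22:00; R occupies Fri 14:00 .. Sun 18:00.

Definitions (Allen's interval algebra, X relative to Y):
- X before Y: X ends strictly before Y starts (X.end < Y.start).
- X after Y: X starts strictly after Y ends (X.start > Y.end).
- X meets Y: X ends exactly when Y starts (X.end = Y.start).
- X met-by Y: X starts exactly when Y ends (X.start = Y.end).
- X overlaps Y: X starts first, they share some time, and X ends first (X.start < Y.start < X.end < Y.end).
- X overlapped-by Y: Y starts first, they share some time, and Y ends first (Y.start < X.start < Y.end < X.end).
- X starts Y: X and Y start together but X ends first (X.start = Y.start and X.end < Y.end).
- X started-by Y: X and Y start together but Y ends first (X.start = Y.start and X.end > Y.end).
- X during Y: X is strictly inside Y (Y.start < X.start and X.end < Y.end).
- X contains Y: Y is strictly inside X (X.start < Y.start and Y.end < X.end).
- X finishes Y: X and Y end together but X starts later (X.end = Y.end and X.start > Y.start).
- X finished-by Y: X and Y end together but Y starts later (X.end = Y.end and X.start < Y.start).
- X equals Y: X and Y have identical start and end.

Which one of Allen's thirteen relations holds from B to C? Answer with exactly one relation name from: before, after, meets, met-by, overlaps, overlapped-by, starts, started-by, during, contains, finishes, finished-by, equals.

B = [Tue 21:00, Fri 02:00]; C = [Fri 07:00, Sat 00:00].
Compare endpoints: B.start < C.start, B.start < C.end, B.end < C.start, B.end < C.end.
That pattern is 'before'.

before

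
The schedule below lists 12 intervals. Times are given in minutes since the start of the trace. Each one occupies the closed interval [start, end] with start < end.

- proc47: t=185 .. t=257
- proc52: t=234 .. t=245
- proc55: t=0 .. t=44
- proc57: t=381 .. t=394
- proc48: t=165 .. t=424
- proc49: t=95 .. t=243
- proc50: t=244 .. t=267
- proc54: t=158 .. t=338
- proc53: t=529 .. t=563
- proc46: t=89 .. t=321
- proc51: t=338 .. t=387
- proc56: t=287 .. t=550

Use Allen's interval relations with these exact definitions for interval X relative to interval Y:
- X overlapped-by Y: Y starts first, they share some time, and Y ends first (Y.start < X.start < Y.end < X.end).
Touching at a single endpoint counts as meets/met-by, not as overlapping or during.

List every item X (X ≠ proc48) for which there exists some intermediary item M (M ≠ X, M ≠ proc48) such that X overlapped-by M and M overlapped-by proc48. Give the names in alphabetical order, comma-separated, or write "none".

Target proc48 = [t=165, t=424].
Intermediaries M with M overlapped-by proc48: proc56.
Via proc56 — items with X overlapped-by proc56: proc53.
Union: proc53.

proc53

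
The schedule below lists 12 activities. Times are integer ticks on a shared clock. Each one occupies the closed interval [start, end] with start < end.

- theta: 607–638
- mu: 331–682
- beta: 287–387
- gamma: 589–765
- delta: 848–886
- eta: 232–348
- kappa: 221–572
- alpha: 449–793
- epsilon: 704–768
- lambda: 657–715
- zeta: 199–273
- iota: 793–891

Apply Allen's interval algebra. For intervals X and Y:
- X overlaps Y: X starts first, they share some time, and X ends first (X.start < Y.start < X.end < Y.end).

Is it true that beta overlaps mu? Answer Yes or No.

Yes

beta = [287, 387], mu = [331, 682].
Actual relation of beta to mu: overlaps.
Asked whether 'overlaps' holds → Yes.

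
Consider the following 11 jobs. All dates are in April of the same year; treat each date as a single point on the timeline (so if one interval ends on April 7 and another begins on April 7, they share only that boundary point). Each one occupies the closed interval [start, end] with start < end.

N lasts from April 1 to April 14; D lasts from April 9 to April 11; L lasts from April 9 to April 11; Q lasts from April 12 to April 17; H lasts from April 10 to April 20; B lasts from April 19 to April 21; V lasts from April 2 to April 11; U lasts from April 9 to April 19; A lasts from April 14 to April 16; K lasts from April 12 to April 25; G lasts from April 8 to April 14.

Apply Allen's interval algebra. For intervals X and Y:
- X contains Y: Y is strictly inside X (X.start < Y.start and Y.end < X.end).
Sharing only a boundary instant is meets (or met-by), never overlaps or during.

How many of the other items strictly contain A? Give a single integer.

4

Target A = [April 14, April 16].
B [April 19, April 21] → after → no.
D [April 9, April 11] → before → no.
G [April 8, April 14] → meets → no.
H [April 10, April 20] → contains → counts.
K [April 12, April 25] → contains → counts.
L [April 9, April 11] → before → no.
N [April 1, April 14] → meets → no.
Q [April 12, April 17] → contains → counts.
U [April 9, April 19] → contains → counts.
V [April 2, April 11] → before → no.
Total: 4.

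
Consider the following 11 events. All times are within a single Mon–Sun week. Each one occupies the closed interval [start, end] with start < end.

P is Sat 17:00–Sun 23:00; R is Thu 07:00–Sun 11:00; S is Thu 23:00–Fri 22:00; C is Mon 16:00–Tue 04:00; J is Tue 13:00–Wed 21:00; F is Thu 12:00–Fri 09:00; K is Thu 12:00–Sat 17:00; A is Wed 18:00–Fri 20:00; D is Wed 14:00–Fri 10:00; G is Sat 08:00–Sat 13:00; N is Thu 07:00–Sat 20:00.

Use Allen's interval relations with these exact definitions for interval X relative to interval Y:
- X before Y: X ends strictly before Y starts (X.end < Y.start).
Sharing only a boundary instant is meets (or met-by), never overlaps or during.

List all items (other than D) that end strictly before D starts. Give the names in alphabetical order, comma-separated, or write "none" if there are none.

Target D = [Wed 14:00, Fri 10:00].
A [Wed 18:00, Fri 20:00] → overlapped-by → no.
C [Mon 16:00, Tue 04:00] → before → yes.
F [Thu 12:00, Fri 09:00] → during → no.
G [Sat 08:00, Sat 13:00] → after → no.
J [Tue 13:00, Wed 21:00] → overlaps → no.
K [Thu 12:00, Sat 17:00] → overlapped-by → no.
N [Thu 07:00, Sat 20:00] → overlapped-by → no.
P [Sat 17:00, Sun 23:00] → after → no.
R [Thu 07:00, Sun 11:00] → overlapped-by → no.
S [Thu 23:00, Fri 22:00] → overlapped-by → no.
Result: C.

C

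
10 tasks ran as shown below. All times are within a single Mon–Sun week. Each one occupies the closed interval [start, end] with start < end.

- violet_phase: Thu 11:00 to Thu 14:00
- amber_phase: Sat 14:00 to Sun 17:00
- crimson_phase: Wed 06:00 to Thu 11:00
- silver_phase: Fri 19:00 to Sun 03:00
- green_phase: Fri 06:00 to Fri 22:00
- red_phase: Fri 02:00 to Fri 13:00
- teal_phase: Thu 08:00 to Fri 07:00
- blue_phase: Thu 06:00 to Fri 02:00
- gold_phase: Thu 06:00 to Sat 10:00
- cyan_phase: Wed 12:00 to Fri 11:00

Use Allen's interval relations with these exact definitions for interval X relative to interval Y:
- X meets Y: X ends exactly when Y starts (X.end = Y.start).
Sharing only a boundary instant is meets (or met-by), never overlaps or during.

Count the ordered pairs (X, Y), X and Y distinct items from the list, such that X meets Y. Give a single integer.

2

Checking all 90 ordered pairs for relation 'meets'; matching pairs in alphabetical order:
(blue_phase, red_phase): blue_phase meets red_phase ✓
(crimson_phase, violet_phase): crimson_phase meets violet_phase ✓
Count: 2.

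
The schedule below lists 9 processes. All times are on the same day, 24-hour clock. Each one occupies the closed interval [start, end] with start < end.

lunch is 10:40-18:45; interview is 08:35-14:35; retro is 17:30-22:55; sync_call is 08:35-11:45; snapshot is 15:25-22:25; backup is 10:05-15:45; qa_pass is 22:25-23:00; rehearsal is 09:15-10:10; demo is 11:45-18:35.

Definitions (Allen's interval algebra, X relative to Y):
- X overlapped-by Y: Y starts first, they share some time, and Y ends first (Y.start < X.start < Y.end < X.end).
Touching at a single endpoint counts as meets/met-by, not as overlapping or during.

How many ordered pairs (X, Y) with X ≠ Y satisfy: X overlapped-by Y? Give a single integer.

15

Checking all 72 ordered pairs for relation 'overlapped-by'; matching pairs in alphabetical order:
(backup, interview): backup overlapped-by interview ✓
(backup, rehearsal): backup overlapped-by rehearsal ✓
(backup, sync_call): backup overlapped-by sync_call ✓
(demo, backup): demo overlapped-by backup ✓
(demo, interview): demo overlapped-by interview ✓
(lunch, backup): lunch overlapped-by backup ✓
(lunch, interview): lunch overlapped-by interview ✓
(lunch, sync_call): lunch overlapped-by sync_call ✓
(qa_pass, retro): qa_pass overlapped-by retro ✓
(retro, demo): retro overlapped-by demo ✓
(retro, lunch): retro overlapped-by lunch ✓
(retro, snapshot): retro overlapped-by snapshot ✓
(snapshot, backup): snapshot overlapped-by backup ✓
(snapshot, demo): snapshot overlapped-by demo ✓
(snapshot, lunch): snapshot overlapped-by lunch ✓
Count: 15.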